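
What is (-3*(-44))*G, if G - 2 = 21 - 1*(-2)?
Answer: 3300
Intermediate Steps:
G = 25 (G = 2 + (21 - 1*(-2)) = 2 + (21 + 2) = 2 + 23 = 25)
(-3*(-44))*G = -3*(-44)*25 = 132*25 = 3300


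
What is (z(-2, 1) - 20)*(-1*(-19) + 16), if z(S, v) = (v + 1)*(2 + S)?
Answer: -700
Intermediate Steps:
z(S, v) = (1 + v)*(2 + S)
(z(-2, 1) - 20)*(-1*(-19) + 16) = ((2 - 2 + 2*1 - 2*1) - 20)*(-1*(-19) + 16) = ((2 - 2 + 2 - 2) - 20)*(19 + 16) = (0 - 20)*35 = -20*35 = -700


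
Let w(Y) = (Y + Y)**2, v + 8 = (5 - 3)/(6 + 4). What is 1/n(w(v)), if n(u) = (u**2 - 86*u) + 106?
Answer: 625/24000706 ≈ 2.6041e-5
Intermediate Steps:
v = -39/5 (v = -8 + (5 - 3)/(6 + 4) = -8 + 2/10 = -8 + 2*(1/10) = -8 + 1/5 = -39/5 ≈ -7.8000)
w(Y) = 4*Y**2 (w(Y) = (2*Y)**2 = 4*Y**2)
n(u) = 106 + u**2 - 86*u
1/n(w(v)) = 1/(106 + (4*(-39/5)**2)**2 - 344*(-39/5)**2) = 1/(106 + (4*(1521/25))**2 - 344*1521/25) = 1/(106 + (6084/25)**2 - 86*6084/25) = 1/(106 + 37015056/625 - 523224/25) = 1/(24000706/625) = 625/24000706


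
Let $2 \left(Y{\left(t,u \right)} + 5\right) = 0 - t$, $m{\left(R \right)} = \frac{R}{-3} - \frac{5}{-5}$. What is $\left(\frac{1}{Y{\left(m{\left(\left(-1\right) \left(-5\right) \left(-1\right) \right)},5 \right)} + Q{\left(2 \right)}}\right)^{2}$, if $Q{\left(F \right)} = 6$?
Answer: $9$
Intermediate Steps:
$m{\left(R \right)} = 1 - \frac{R}{3}$ ($m{\left(R \right)} = R \left(- \frac{1}{3}\right) - -1 = - \frac{R}{3} + 1 = 1 - \frac{R}{3}$)
$Y{\left(t,u \right)} = -5 - \frac{t}{2}$ ($Y{\left(t,u \right)} = -5 + \frac{0 - t}{2} = -5 + \frac{\left(-1\right) t}{2} = -5 - \frac{t}{2}$)
$\left(\frac{1}{Y{\left(m{\left(\left(-1\right) \left(-5\right) \left(-1\right) \right)},5 \right)} + Q{\left(2 \right)}}\right)^{2} = \left(\frac{1}{\left(-5 - \frac{1 - \frac{\left(-1\right) \left(-5\right) \left(-1\right)}{3}}{2}\right) + 6}\right)^{2} = \left(\frac{1}{\left(-5 - \frac{1 - \frac{5 \left(-1\right)}{3}}{2}\right) + 6}\right)^{2} = \left(\frac{1}{\left(-5 - \frac{1 - - \frac{5}{3}}{2}\right) + 6}\right)^{2} = \left(\frac{1}{\left(-5 - \frac{1 + \frac{5}{3}}{2}\right) + 6}\right)^{2} = \left(\frac{1}{\left(-5 - \frac{4}{3}\right) + 6}\right)^{2} = \left(\frac{1}{- \frac{19}{3} + 6}\right)^{2} = \left(\frac{1}{- \frac{1}{3}}\right)^{2} = \left(-3\right)^{2} = 9$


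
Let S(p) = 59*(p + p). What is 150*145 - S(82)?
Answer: 12074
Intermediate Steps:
S(p) = 118*p (S(p) = 59*(2*p) = 118*p)
150*145 - S(82) = 150*145 - 118*82 = 21750 - 1*9676 = 21750 - 9676 = 12074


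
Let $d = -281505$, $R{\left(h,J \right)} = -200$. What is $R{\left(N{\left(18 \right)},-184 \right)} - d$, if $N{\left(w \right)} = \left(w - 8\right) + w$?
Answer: $281305$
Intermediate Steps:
$N{\left(w \right)} = -8 + 2 w$ ($N{\left(w \right)} = \left(-8 + w\right) + w = -8 + 2 w$)
$R{\left(N{\left(18 \right)},-184 \right)} - d = -200 - -281505 = -200 + 281505 = 281305$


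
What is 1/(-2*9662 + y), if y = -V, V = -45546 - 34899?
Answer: 1/61121 ≈ 1.6361e-5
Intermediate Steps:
V = -80445
y = 80445 (y = -1*(-80445) = 80445)
1/(-2*9662 + y) = 1/(-2*9662 + 80445) = 1/(-19324 + 80445) = 1/61121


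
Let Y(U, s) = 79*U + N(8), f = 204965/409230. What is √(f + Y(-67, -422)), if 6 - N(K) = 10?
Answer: I*√3942224164286/27282 ≈ 72.777*I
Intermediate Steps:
N(K) = -4 (N(K) = 6 - 1*10 = 6 - 10 = -4)
f = 40993/81846 (f = 204965*(1/409230) = 40993/81846 ≈ 0.50086)
Y(U, s) = -4 + 79*U (Y(U, s) = 79*U - 4 = -4 + 79*U)
√(f + Y(-67, -422)) = √(40993/81846 + (-4 + 79*(-67))) = √(40993/81846 + (-4 - 5293)) = √(40993/81846 - 5297) = √(-433497269/81846) = I*√3942224164286/27282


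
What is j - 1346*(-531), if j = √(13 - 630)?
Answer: 714726 + I*√617 ≈ 7.1473e+5 + 24.839*I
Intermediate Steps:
j = I*√617 (j = √(-617) = I*√617 ≈ 24.839*I)
j - 1346*(-531) = I*√617 - 1346*(-531) = I*√617 + 714726 = 714726 + I*√617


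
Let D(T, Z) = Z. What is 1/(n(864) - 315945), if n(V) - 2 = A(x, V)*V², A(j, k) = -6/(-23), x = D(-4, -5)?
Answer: -23/2787713 ≈ -8.2505e-6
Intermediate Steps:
x = -5
A(j, k) = 6/23 (A(j, k) = -6*(-1/23) = 6/23)
n(V) = 2 + 6*V²/23
1/(n(864) - 315945) = 1/((2 + (6/23)*864²) - 315945) = 1/((2 + (6/23)*746496) - 315945) = 1/((2 + 4478976/23) - 315945) = 1/(4479022/23 - 315945) = 1/(-2787713/23) = -23/2787713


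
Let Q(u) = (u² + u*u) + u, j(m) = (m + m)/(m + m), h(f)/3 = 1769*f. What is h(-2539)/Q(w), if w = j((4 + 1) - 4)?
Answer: -4491491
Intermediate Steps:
h(f) = 5307*f (h(f) = 3*(1769*f) = 5307*f)
j(m) = 1 (j(m) = (2*m)/((2*m)) = (2*m)*(1/(2*m)) = 1)
w = 1
Q(u) = u + 2*u² (Q(u) = (u² + u²) + u = 2*u² + u = u + 2*u²)
h(-2539)/Q(w) = (5307*(-2539))/((1*(1 + 2*1))) = -13474473/(1 + 2) = -13474473/(1*3) = -13474473/3 = -13474473*⅓ = -4491491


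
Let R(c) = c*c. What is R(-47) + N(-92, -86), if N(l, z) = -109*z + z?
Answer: 11497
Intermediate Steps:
R(c) = c²
N(l, z) = -108*z
R(-47) + N(-92, -86) = (-47)² - 108*(-86) = 2209 + 9288 = 11497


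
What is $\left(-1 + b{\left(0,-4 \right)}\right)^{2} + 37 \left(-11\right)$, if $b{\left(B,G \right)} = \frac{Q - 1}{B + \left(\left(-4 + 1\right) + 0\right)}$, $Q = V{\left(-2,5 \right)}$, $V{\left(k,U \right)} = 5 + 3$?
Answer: $- \frac{3563}{9} \approx -395.89$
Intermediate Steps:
$V{\left(k,U \right)} = 8$
$Q = 8$
$b{\left(B,G \right)} = \frac{7}{-3 + B}$ ($b{\left(B,G \right)} = \frac{8 - 1}{B + \left(\left(-4 + 1\right) + 0\right)} = \frac{7}{B + \left(-3 + 0\right)} = \frac{7}{B - 3} = \frac{7}{-3 + B}$)
$\left(-1 + b{\left(0,-4 \right)}\right)^{2} + 37 \left(-11\right) = \left(-1 + \frac{7}{-3 + 0}\right)^{2} + 37 \left(-11\right) = \left(-1 + \frac{7}{-3}\right)^{2} - 407 = \left(-1 + 7 \left(- \frac{1}{3}\right)\right)^{2} - 407 = \left(-1 - \frac{7}{3}\right)^{2} - 407 = \left(- \frac{10}{3}\right)^{2} - 407 = \frac{100}{9} - 407 = - \frac{3563}{9}$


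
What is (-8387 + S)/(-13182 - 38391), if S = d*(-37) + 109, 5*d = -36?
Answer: 40058/257865 ≈ 0.15534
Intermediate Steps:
d = -36/5 (d = (⅕)*(-36) = -36/5 ≈ -7.2000)
S = 1877/5 (S = -36/5*(-37) + 109 = 1332/5 + 109 = 1877/5 ≈ 375.40)
(-8387 + S)/(-13182 - 38391) = (-8387 + 1877/5)/(-13182 - 38391) = -40058/5/(-51573) = -40058/5*(-1/51573) = 40058/257865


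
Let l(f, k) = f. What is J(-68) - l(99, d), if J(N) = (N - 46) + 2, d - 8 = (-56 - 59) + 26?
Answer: -211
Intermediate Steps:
d = -81 (d = 8 + ((-56 - 59) + 26) = 8 + (-115 + 26) = 8 - 89 = -81)
J(N) = -44 + N (J(N) = (-46 + N) + 2 = -44 + N)
J(-68) - l(99, d) = (-44 - 68) - 1*99 = -112 - 99 = -211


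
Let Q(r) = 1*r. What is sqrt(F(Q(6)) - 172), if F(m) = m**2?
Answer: 2*I*sqrt(34) ≈ 11.662*I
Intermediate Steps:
Q(r) = r
sqrt(F(Q(6)) - 172) = sqrt(6**2 - 172) = sqrt(36 - 172) = sqrt(-136) = 2*I*sqrt(34)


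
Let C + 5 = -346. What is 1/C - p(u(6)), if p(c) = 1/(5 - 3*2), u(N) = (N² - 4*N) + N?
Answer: 350/351 ≈ 0.99715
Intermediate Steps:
C = -351 (C = -5 - 346 = -351)
u(N) = N² - 3*N
p(c) = -1 (p(c) = 1/(5 - 6) = 1/(-1) = -1)
1/C - p(u(6)) = 1/(-351) - 1*(-1) = -1/351 + 1 = 350/351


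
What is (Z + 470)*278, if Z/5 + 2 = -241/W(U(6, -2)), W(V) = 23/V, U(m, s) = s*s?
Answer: 1601280/23 ≈ 69621.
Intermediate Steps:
U(m, s) = s²
Z = -5050/23 (Z = -10 + 5*(-241/(23/((-2)²))) = -10 + 5*(-241/(23/4)) = -10 + 5*(-241/(23*(¼))) = -10 + 5*(-241/23/4) = -10 + 5*(-241*4/23) = -10 + 5*(-964/23) = -10 - 4820/23 = -5050/23 ≈ -219.57)
(Z + 470)*278 = (-5050/23 + 470)*278 = (5760/23)*278 = 1601280/23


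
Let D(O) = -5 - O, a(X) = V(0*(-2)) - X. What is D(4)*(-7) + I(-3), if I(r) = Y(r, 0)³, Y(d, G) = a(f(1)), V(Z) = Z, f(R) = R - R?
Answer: 63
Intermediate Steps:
f(R) = 0
a(X) = -X (a(X) = 0*(-2) - X = 0 - X = -X)
Y(d, G) = 0 (Y(d, G) = -1*0 = 0)
I(r) = 0 (I(r) = 0³ = 0)
D(4)*(-7) + I(-3) = (-5 - 1*4)*(-7) + 0 = (-5 - 4)*(-7) + 0 = -9*(-7) + 0 = 63 + 0 = 63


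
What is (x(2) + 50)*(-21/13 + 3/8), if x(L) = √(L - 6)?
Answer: -3225/52 - 129*I/52 ≈ -62.019 - 2.4808*I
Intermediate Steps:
x(L) = √(-6 + L)
(x(2) + 50)*(-21/13 + 3/8) = (√(-6 + 2) + 50)*(-21/13 + 3/8) = (√(-4) + 50)*(-21*1/13 + 3*(⅛)) = (2*I + 50)*(-21/13 + 3/8) = (50 + 2*I)*(-129/104) = -3225/52 - 129*I/52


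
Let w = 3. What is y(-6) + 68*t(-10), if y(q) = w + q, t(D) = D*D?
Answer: 6797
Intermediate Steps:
t(D) = D²
y(q) = 3 + q
y(-6) + 68*t(-10) = (3 - 6) + 68*(-10)² = -3 + 68*100 = -3 + 6800 = 6797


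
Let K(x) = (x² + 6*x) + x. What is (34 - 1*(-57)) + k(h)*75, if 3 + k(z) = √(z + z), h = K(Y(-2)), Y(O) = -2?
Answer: -134 + 150*I*√5 ≈ -134.0 + 335.41*I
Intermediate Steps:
K(x) = x² + 7*x
h = -10 (h = -2*(7 - 2) = -2*5 = -10)
k(z) = -3 + √2*√z (k(z) = -3 + √(z + z) = -3 + √(2*z) = -3 + √2*√z)
(34 - 1*(-57)) + k(h)*75 = (34 - 1*(-57)) + (-3 + √2*√(-10))*75 = (34 + 57) + (-3 + √2*(I*√10))*75 = 91 + (-3 + 2*I*√5)*75 = 91 + (-225 + 150*I*√5) = -134 + 150*I*√5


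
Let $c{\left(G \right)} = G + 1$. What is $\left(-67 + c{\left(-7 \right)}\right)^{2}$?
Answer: $5329$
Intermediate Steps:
$c{\left(G \right)} = 1 + G$
$\left(-67 + c{\left(-7 \right)}\right)^{2} = \left(-67 + \left(1 - 7\right)\right)^{2} = \left(-67 - 6\right)^{2} = \left(-73\right)^{2} = 5329$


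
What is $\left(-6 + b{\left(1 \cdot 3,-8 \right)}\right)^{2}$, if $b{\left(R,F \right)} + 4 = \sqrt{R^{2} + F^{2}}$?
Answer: $\left(10 - \sqrt{73}\right)^{2} \approx 2.1199$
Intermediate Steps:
$b{\left(R,F \right)} = -4 + \sqrt{F^{2} + R^{2}}$ ($b{\left(R,F \right)} = -4 + \sqrt{R^{2} + F^{2}} = -4 + \sqrt{F^{2} + R^{2}}$)
$\left(-6 + b{\left(1 \cdot 3,-8 \right)}\right)^{2} = \left(-6 - \left(4 - \sqrt{\left(-8\right)^{2} + \left(1 \cdot 3\right)^{2}}\right)\right)^{2} = \left(-6 - \left(4 - \sqrt{64 + 3^{2}}\right)\right)^{2} = \left(-6 - \left(4 - \sqrt{64 + 9}\right)\right)^{2} = \left(-6 - \left(4 - \sqrt{73}\right)\right)^{2} = \left(-10 + \sqrt{73}\right)^{2}$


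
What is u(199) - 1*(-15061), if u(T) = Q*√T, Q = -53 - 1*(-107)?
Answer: 15061 + 54*√199 ≈ 15823.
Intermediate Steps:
Q = 54 (Q = -53 + 107 = 54)
u(T) = 54*√T
u(199) - 1*(-15061) = 54*√199 - 1*(-15061) = 54*√199 + 15061 = 15061 + 54*√199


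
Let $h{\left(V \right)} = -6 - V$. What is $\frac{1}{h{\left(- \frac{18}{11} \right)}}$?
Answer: $- \frac{11}{48} \approx -0.22917$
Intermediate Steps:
$\frac{1}{h{\left(- \frac{18}{11} \right)}} = \frac{1}{-6 - - \frac{18}{11}} = \frac{1}{-6 + \frac{18}{11}} = \frac{1}{- \frac{48}{11}} = - \frac{11}{48}$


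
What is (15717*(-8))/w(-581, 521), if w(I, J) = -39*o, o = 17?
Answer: 3224/17 ≈ 189.65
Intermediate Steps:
w(I, J) = -663 (w(I, J) = -39*17 = -663)
(15717*(-8))/w(-581, 521) = (15717*(-8))/(-663) = -125736*(-1/663) = 3224/17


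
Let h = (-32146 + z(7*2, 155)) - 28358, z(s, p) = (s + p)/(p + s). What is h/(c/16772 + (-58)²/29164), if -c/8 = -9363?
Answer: -1849647074989/140057579 ≈ -13206.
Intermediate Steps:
c = 74904 (c = -8*(-9363) = 74904)
z(s, p) = 1 (z(s, p) = (p + s)/(p + s) = 1)
h = -60503 (h = (-32146 + 1) - 28358 = -32145 - 28358 = -60503)
h/(c/16772 + (-58)²/29164) = -60503/(74904/16772 + (-58)²/29164) = -60503/(74904*(1/16772) + 3364*(1/29164)) = -60503/(18726/4193 + 841/7291) = -60503/140057579/30571163 = -60503*30571163/140057579 = -1849647074989/140057579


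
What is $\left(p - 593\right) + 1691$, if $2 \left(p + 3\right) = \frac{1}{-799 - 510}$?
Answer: $\frac{2866709}{2618} \approx 1095.0$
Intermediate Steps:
$p = - \frac{7855}{2618}$ ($p = -3 + \frac{1}{2 \left(-799 - 510\right)} = -3 + \frac{1}{2 \left(-1309\right)} = -3 + \frac{1}{2} \left(- \frac{1}{1309}\right) = -3 - \frac{1}{2618} = - \frac{7855}{2618} \approx -3.0004$)
$\left(p - 593\right) + 1691 = \left(- \frac{7855}{2618} - 593\right) + 1691 = - \frac{1560329}{2618} + 1691 = \frac{2866709}{2618}$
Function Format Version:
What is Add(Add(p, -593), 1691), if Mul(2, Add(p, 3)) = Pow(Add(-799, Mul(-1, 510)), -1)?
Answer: Rational(2866709, 2618) ≈ 1095.0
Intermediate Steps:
p = Rational(-7855, 2618) (p = Add(-3, Mul(Rational(1, 2), Pow(Add(-799, Mul(-1, 510)), -1))) = Add(-3, Mul(Rational(1, 2), Pow(Add(-799, -510), -1))) = Add(-3, Mul(Rational(1, 2), Pow(-1309, -1))) = Add(-3, Mul(Rational(1, 2), Rational(-1, 1309))) = Add(-3, Rational(-1, 2618)) = Rational(-7855, 2618) ≈ -3.0004)
Add(Add(p, -593), 1691) = Add(Add(Rational(-7855, 2618), -593), 1691) = Add(Rational(-1560329, 2618), 1691) = Rational(2866709, 2618)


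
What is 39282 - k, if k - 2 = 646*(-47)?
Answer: 69642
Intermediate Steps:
k = -30360 (k = 2 + 646*(-47) = 2 - 30362 = -30360)
39282 - k = 39282 - 1*(-30360) = 39282 + 30360 = 69642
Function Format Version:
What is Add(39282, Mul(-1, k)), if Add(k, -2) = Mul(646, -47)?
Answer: 69642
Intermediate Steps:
k = -30360 (k = Add(2, Mul(646, -47)) = Add(2, -30362) = -30360)
Add(39282, Mul(-1, k)) = Add(39282, Mul(-1, -30360)) = Add(39282, 30360) = 69642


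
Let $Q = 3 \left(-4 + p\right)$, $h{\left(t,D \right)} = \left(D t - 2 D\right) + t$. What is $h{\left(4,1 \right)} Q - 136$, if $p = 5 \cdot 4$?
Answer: $152$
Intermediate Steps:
$h{\left(t,D \right)} = t - 2 D + D t$ ($h{\left(t,D \right)} = \left(- 2 D + D t\right) + t = t - 2 D + D t$)
$p = 20$
$Q = 48$ ($Q = 3 \left(-4 + 20\right) = 3 \cdot 16 = 48$)
$h{\left(4,1 \right)} Q - 136 = \left(4 - 2 + 1 \cdot 4\right) 48 - 136 = \left(4 - 2 + 4\right) 48 - 136 = 6 \cdot 48 - 136 = 288 - 136 = 152$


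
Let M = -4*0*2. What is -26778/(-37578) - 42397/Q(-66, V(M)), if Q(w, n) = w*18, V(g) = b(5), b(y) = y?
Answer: 270834455/7440444 ≈ 36.400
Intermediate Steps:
M = 0 (M = 0*2 = 0)
V(g) = 5
Q(w, n) = 18*w
-26778/(-37578) - 42397/Q(-66, V(M)) = -26778/(-37578) - 42397/(18*(-66)) = -26778*(-1/37578) - 42397/(-1188) = 4463/6263 - 42397*(-1/1188) = 4463/6263 + 42397/1188 = 270834455/7440444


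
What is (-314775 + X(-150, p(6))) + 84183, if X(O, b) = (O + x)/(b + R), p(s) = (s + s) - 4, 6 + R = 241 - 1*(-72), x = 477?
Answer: -24212051/105 ≈ -2.3059e+5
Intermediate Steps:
R = 307 (R = -6 + (241 - 1*(-72)) = -6 + (241 + 72) = -6 + 313 = 307)
p(s) = -4 + 2*s (p(s) = 2*s - 4 = -4 + 2*s)
X(O, b) = (477 + O)/(307 + b) (X(O, b) = (O + 477)/(b + 307) = (477 + O)/(307 + b))
(-314775 + X(-150, p(6))) + 84183 = (-314775 + (477 - 150)/(307 + (-4 + 2*6))) + 84183 = (-314775 + 327/(307 + (-4 + 12))) + 84183 = (-314775 + 327/(307 + 8)) + 84183 = (-314775 + 327/315) + 84183 = (-314775 + (1/315)*327) + 84183 = (-314775 + 109/105) + 84183 = -33051266/105 + 84183 = -24212051/105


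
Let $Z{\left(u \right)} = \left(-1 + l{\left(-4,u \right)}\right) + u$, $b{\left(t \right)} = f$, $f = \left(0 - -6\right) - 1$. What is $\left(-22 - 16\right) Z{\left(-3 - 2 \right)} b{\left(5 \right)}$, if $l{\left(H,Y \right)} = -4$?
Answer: $1900$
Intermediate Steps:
$f = 5$ ($f = \left(0 + 6\right) - 1 = 6 - 1 = 5$)
$b{\left(t \right)} = 5$
$Z{\left(u \right)} = -5 + u$ ($Z{\left(u \right)} = \left(-1 - 4\right) + u = -5 + u$)
$\left(-22 - 16\right) Z{\left(-3 - 2 \right)} b{\left(5 \right)} = \left(-22 - 16\right) \left(-5 - 5\right) 5 = - 38 \left(-5 - 5\right) 5 = \left(-38\right) \left(-10\right) 5 = 380 \cdot 5 = 1900$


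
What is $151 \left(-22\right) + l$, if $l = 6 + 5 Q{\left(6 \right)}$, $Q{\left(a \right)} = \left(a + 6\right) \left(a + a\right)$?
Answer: $-2596$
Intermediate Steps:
$Q{\left(a \right)} = 2 a \left(6 + a\right)$ ($Q{\left(a \right)} = \left(6 + a\right) 2 a = 2 a \left(6 + a\right)$)
$l = 726$ ($l = 6 + 5 \cdot 2 \cdot 6 \left(6 + 6\right) = 6 + 5 \cdot 2 \cdot 6 \cdot 12 = 6 + 5 \cdot 144 = 6 + 720 = 726$)
$151 \left(-22\right) + l = 151 \left(-22\right) + 726 = -3322 + 726 = -2596$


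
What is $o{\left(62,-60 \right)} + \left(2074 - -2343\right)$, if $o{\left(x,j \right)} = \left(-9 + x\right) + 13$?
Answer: $4483$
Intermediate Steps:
$o{\left(x,j \right)} = 4 + x$
$o{\left(62,-60 \right)} + \left(2074 - -2343\right) = \left(4 + 62\right) + \left(2074 - -2343\right) = 66 + \left(2074 + 2343\right) = 66 + 4417 = 4483$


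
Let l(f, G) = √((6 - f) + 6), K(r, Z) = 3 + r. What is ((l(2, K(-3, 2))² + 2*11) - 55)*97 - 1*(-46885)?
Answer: 44654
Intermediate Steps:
l(f, G) = √(12 - f)
((l(2, K(-3, 2))² + 2*11) - 55)*97 - 1*(-46885) = (((√(12 - 1*2))² + 2*11) - 55)*97 - 1*(-46885) = (((√(12 - 2))² + 22) - 55)*97 + 46885 = (((√10)² + 22) - 55)*97 + 46885 = ((10 + 22) - 55)*97 + 46885 = (32 - 55)*97 + 46885 = -23*97 + 46885 = -2231 + 46885 = 44654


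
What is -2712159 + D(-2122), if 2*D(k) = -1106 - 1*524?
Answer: -2712974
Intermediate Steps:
D(k) = -815 (D(k) = (-1106 - 1*524)/2 = (-1106 - 524)/2 = (1/2)*(-1630) = -815)
-2712159 + D(-2122) = -2712159 - 815 = -2712974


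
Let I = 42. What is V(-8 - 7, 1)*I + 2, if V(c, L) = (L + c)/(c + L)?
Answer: 44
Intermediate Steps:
V(c, L) = 1 (V(c, L) = (L + c)/(L + c) = 1)
V(-8 - 7, 1)*I + 2 = 1*42 + 2 = 42 + 2 = 44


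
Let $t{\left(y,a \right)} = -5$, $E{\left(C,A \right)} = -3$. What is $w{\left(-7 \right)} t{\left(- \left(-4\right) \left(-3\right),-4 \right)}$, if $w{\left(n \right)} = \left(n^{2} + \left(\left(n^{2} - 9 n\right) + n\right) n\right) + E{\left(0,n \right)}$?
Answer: $3445$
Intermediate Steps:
$w{\left(n \right)} = -3 + n^{2} + n \left(n^{2} - 8 n\right)$ ($w{\left(n \right)} = \left(n^{2} + \left(\left(n^{2} - 9 n\right) + n\right) n\right) - 3 = \left(n^{2} + \left(n^{2} - 8 n\right) n\right) - 3 = \left(n^{2} + n \left(n^{2} - 8 n\right)\right) - 3 = -3 + n^{2} + n \left(n^{2} - 8 n\right)$)
$w{\left(-7 \right)} t{\left(- \left(-4\right) \left(-3\right),-4 \right)} = \left(-3 + \left(-7\right)^{3} - 7 \left(-7\right)^{2}\right) \left(-5\right) = \left(-3 - 343 - 343\right) \left(-5\right) = \left(-689\right) \left(-5\right) = 3445$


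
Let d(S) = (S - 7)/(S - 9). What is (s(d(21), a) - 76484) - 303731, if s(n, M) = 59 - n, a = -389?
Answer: -2280943/6 ≈ -3.8016e+5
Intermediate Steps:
d(S) = (-7 + S)/(-9 + S)
(s(d(21), a) - 76484) - 303731 = ((59 - (-7 + 21)/(-9 + 21)) - 76484) - 303731 = ((59 - 14/12) - 76484) - 303731 = ((59 - 1*7/6) - 76484) - 303731 = ((59 - 7/6) - 76484) - 303731 = (347/6 - 76484) - 303731 = -458557/6 - 303731 = -2280943/6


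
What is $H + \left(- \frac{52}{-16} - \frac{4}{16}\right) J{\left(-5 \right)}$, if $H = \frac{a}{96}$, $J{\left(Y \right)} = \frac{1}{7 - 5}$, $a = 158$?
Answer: $\frac{151}{48} \approx 3.1458$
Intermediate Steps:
$J{\left(Y \right)} = \frac{1}{2}$
$H = \frac{79}{48}$ ($H = \frac{158}{96} = 158 \cdot \frac{1}{96} = \frac{79}{48} \approx 1.6458$)
$H + \left(- \frac{52}{-16} - \frac{4}{16}\right) J{\left(-5 \right)} = \frac{79}{48} + \left(- \frac{52}{-16} - \frac{4}{16}\right) \frac{1}{2} = \frac{79}{48} + \left(\left(-52\right) \left(- \frac{1}{16}\right) - \frac{1}{4}\right) \frac{1}{2} = \frac{79}{48} + \left(\frac{13}{4} - \frac{1}{4}\right) \frac{1}{2} = \frac{79}{48} + 3 \cdot \frac{1}{2} = \frac{79}{48} + \frac{3}{2} = \frac{151}{48}$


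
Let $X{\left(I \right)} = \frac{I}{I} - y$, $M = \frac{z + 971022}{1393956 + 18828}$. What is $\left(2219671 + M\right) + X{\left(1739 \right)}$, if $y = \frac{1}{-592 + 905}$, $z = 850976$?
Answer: $\frac{490771308528007}{221100696} \approx 2.2197 \cdot 10^{6}$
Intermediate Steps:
$M = \frac{910999}{706392}$ ($M = \frac{850976 + 971022}{1393956 + 18828} = \frac{1821998}{1412784} = 1821998 \cdot \frac{1}{1412784} = \frac{910999}{706392} \approx 1.2896$)
$y = \frac{1}{313} \approx 0.0031949$
$X{\left(I \right)} = \frac{312}{313}$ ($X{\left(I \right)} = \frac{I}{I} - \frac{1}{313} = 1 - \frac{1}{313} = \frac{312}{313}$)
$\left(2219671 + M\right) + X{\left(1739 \right)} = \left(2219671 + \frac{910999}{706392}\right) + \frac{312}{313} = \frac{1567958748031}{706392} + \frac{312}{313} = \frac{490771308528007}{221100696}$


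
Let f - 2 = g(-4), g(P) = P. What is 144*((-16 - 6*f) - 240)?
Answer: -35136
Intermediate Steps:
f = -2 (f = 2 - 4 = -2)
144*((-16 - 6*f) - 240) = 144*((-16 - 6*(-2)) - 240) = 144*((-16 + 12) - 240) = 144*(-4 - 240) = 144*(-244) = -35136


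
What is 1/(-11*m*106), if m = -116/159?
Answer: 3/2552 ≈ 0.0011755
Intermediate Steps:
m = -116/159 (m = -116*1/159 = -116/159 ≈ -0.72956)
1/(-11*m*106) = 1/(-11*(-116/159)*106) = 1/((1276/159)*106) = 1/(2552/3) = 3/2552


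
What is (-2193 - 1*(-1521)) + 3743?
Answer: 3071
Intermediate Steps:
(-2193 - 1*(-1521)) + 3743 = (-2193 + 1521) + 3743 = -672 + 3743 = 3071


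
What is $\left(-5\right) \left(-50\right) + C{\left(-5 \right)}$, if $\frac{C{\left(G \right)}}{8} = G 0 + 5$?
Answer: $290$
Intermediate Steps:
$C{\left(G \right)} = 40$ ($C{\left(G \right)} = 8 \left(G 0 + 5\right) = 8 \left(0 + 5\right) = 8 \cdot 5 = 40$)
$\left(-5\right) \left(-50\right) + C{\left(-5 \right)} = \left(-5\right) \left(-50\right) + 40 = 250 + 40 = 290$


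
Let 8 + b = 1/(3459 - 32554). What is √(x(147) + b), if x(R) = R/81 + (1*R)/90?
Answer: I*√94401186/4554 ≈ 2.1335*I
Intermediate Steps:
b = -232761/29095 (b = -8 + 1/(3459 - 32554) = -8 + 1/(-29095) = -8 - 1/29095 = -232761/29095 ≈ -8.0000)
x(R) = 19*R/810 (x(R) = R*(1/81) + R*(1/90) = R/81 + R/90 = 19*R/810)
√(x(147) + b) = √((19/810)*147 - 232761/29095) = √(931/270 - 232761/29095) = √(-1430321/314226) = I*√94401186/4554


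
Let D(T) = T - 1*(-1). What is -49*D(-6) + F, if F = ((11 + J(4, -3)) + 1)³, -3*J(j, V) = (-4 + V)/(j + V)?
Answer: 86122/27 ≈ 3189.7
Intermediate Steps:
D(T) = 1 + T (D(T) = T + 1 = 1 + T)
J(j, V) = -(-4 + V)/(3*(V + j)) (J(j, V) = -(-4 + V)/(3*(j + V)) = -(-4 + V)/(3*(V + j)))
F = 79507/27 (F = ((11 + (4 - 1*(-3))/(3*(-3 + 4))) + 1)³ = ((11 + (⅓)*(4 + 3)/1) + 1)³ = ((11 + (⅓)*1*7) + 1)³ = ((11 + 7/3) + 1)³ = (40/3 + 1)³ = (43/3)³ = 79507/27 ≈ 2944.7)
-49*D(-6) + F = -49*(1 - 6) + 79507/27 = -49*(-5) + 79507/27 = 245 + 79507/27 = 86122/27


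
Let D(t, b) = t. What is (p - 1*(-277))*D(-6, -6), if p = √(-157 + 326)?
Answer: -1740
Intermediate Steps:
p = 13 (p = √169 = 13)
(p - 1*(-277))*D(-6, -6) = (13 - 1*(-277))*(-6) = (13 + 277)*(-6) = 290*(-6) = -1740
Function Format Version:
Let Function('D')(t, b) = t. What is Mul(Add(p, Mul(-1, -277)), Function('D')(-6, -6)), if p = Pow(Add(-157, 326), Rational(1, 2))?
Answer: -1740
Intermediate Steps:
p = 13 (p = Pow(169, Rational(1, 2)) = 13)
Mul(Add(p, Mul(-1, -277)), Function('D')(-6, -6)) = Mul(Add(13, Mul(-1, -277)), -6) = Mul(Add(13, 277), -6) = Mul(290, -6) = -1740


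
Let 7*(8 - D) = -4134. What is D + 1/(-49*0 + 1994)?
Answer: 8354867/13958 ≈ 598.57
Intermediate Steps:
D = 4190/7 (D = 8 - ⅐*(-4134) = 8 + 4134/7 = 4190/7 ≈ 598.57)
D + 1/(-49*0 + 1994) = 4190/7 + 1/(-49*0 + 1994) = 4190/7 + 1/(0 + 1994) = 4190/7 + 1/1994 = 8354867/13958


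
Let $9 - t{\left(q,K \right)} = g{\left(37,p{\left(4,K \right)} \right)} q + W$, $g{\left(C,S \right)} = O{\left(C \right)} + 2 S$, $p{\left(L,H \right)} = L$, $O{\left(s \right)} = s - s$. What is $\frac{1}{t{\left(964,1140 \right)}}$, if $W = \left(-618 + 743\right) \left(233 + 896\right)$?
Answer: $- \frac{1}{148828} \approx -6.7192 \cdot 10^{-6}$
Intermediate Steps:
$O{\left(s \right)} = 0$
$g{\left(C,S \right)} = 2 S$ ($g{\left(C,S \right)} = 0 + 2 S = 2 S$)
$W = 141125$ ($W = 125 \cdot 1129 = 141125$)
$t{\left(q,K \right)} = -141116 - 8 q$ ($t{\left(q,K \right)} = 9 - \left(2 \cdot 4 q + 141125\right) = 9 - \left(8 q + 141125\right) = 9 - \left(141125 + 8 q\right) = -141116 - 8 q$)
$\frac{1}{t{\left(964,1140 \right)}} = \frac{1}{-141116 - 7712} = \frac{1}{-148828} = - \frac{1}{148828}$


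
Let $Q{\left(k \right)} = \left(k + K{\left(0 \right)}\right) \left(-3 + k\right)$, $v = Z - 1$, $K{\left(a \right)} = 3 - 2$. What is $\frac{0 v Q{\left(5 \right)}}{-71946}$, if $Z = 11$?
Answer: $0$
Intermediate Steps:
$K{\left(a \right)} = 1$ ($K{\left(a \right)} = 3 - 2 = 1$)
$v = 10$ ($v = 11 - 1 = 10$)
$Q{\left(k \right)} = \left(1 + k\right) \left(-3 + k\right)$ ($Q{\left(k \right)} = \left(k + 1\right) \left(-3 + k\right) = \left(1 + k\right) \left(-3 + k\right)$)
$\frac{0 v Q{\left(5 \right)}}{-71946} = \frac{0 \cdot 10 \left(-3 + 5^{2} - 10\right)}{-71946} = 0 \left(-3 + 25 - 10\right) \left(- \frac{1}{71946}\right) = 0 \cdot 12 \left(- \frac{1}{71946}\right) = 0 \left(- \frac{1}{71946}\right) = 0$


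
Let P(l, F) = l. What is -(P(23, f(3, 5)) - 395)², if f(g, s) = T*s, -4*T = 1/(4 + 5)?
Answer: -138384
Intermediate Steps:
T = -1/36 (T = -1/(4*(4 + 5)) = -¼/9 = -¼*⅑ = -1/36 ≈ -0.027778)
f(g, s) = -s/36
-(P(23, f(3, 5)) - 395)² = -(23 - 395)² = -1*(-372)² = -1*138384 = -138384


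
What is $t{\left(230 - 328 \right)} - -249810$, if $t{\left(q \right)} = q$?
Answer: $249712$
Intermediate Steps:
$t{\left(230 - 328 \right)} - -249810 = \left(230 - 328\right) - -249810 = \left(230 - 328\right) + 249810 = -98 + 249810 = 249712$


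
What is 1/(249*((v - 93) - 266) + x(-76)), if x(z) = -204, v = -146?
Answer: -1/125949 ≈ -7.9397e-6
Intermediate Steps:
1/(249*((v - 93) - 266) + x(-76)) = 1/(249*((-146 - 93) - 266) - 204) = 1/(249*(-239 - 266) - 204) = 1/(249*(-505) - 204) = 1/(-125745 - 204) = 1/(-125949) = -1/125949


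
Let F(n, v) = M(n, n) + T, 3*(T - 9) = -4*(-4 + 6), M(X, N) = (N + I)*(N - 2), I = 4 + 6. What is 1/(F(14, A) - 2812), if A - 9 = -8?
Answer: -3/7553 ≈ -0.00039719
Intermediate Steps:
A = 1 (A = 9 - 8 = 1)
I = 10
M(X, N) = (-2 + N)*(10 + N) (M(X, N) = (N + 10)*(N - 2) = (10 + N)*(-2 + N) = (-2 + N)*(10 + N))
T = 19/3 (T = 9 + (-4*(-4 + 6))/3 = 9 + (-4*2)/3 = 9 + (⅓)*(-8) = 9 - 8/3 = 19/3 ≈ 6.3333)
F(n, v) = -41/3 + n² + 8*n (F(n, v) = (-20 + n² + 8*n) + 19/3 = -41/3 + n² + 8*n)
1/(F(14, A) - 2812) = 1/((-41/3 + 14² + 8*14) - 2812) = 1/((-41/3 + 196 + 112) - 2812) = 1/(883/3 - 2812) = 1/(-7553/3) = -3/7553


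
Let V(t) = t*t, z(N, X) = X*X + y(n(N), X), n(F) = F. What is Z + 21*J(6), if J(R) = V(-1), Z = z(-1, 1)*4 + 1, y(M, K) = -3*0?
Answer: 26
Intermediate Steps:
y(M, K) = 0
z(N, X) = X² (z(N, X) = X*X + 0 = X² + 0 = X²)
Z = 5 (Z = 1²*4 + 1 = 1*4 + 1 = 4 + 1 = 5)
V(t) = t²
J(R) = 1 (J(R) = (-1)² = 1)
Z + 21*J(6) = 5 + 21*1 = 5 + 21 = 26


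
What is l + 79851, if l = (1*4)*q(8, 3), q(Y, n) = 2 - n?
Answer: 79847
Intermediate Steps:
l = -4 (l = (1*4)*(2 - 1*3) = 4*(2 - 3) = 4*(-1) = -4)
l + 79851 = -4 + 79851 = 79847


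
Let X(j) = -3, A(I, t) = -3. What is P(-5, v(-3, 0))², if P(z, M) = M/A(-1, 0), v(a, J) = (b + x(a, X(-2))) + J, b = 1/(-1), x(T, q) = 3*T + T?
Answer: 169/9 ≈ 18.778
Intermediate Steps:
x(T, q) = 4*T
b = -1
v(a, J) = -1 + J + 4*a (v(a, J) = (-1 + 4*a) + J = -1 + J + 4*a)
P(z, M) = -M/3 (P(z, M) = M/(-3) = M*(-⅓) = -M/3)
P(-5, v(-3, 0))² = (-(-1 + 0 + 4*(-3))/3)² = (-(-1 + 0 - 12)/3)² = (-⅓*(-13))² = (13/3)² = 169/9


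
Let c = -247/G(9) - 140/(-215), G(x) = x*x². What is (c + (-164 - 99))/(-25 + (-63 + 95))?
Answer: -8234470/219429 ≈ -37.527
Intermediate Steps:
G(x) = x³
c = 9791/31347 (c = -247/(9³) - 140/(-215) = -247/729 - 140*(-1/215) = -247*1/729 + 28/43 = -247/729 + 28/43 = 9791/31347 ≈ 0.31234)
(c + (-164 - 99))/(-25 + (-63 + 95)) = (9791/31347 + (-164 - 99))/(-25 + (-63 + 95)) = (9791/31347 - 263)/(-25 + 32) = -8234470/31347/7 = -8234470/31347*⅐ = -8234470/219429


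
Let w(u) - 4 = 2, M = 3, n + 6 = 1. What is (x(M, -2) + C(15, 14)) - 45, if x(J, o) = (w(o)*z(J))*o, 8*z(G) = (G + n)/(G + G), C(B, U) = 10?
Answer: -69/2 ≈ -34.500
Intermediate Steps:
n = -5 (n = -6 + 1 = -5)
w(u) = 6 (w(u) = 4 + 2 = 6)
z(G) = (-5 + G)/(16*G) (z(G) = ((G - 5)/(G + G))/8 = ((-5 + G)/((2*G)))/8 = ((-5 + G)*(1/(2*G)))/8 = ((-5 + G)/(2*G))/8 = (-5 + G)/(16*G))
x(J, o) = 3*o*(-5 + J)/(8*J) (x(J, o) = (6*((-5 + J)/(16*J)))*o = (3*(-5 + J)/(8*J))*o = 3*o*(-5 + J)/(8*J))
(x(M, -2) + C(15, 14)) - 45 = ((3/8)*(-2)*(-5 + 3)/3 + 10) - 45 = ((3/8)*(-2)*(⅓)*(-2) + 10) - 45 = (½ + 10) - 45 = 21/2 - 45 = -69/2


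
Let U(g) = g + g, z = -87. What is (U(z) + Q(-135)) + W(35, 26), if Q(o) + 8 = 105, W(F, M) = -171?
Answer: -248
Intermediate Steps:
Q(o) = 97 (Q(o) = -8 + 105 = 97)
U(g) = 2*g
(U(z) + Q(-135)) + W(35, 26) = (2*(-87) + 97) - 171 = (-174 + 97) - 171 = -77 - 171 = -248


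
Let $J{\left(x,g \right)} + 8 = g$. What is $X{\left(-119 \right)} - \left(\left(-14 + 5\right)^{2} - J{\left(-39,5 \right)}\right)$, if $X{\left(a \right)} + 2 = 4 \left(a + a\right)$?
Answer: $-1038$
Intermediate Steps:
$J{\left(x,g \right)} = -8 + g$
$X{\left(a \right)} = -2 + 8 a$ ($X{\left(a \right)} = -2 + 4 \left(a + a\right) = -2 + 4 \cdot 2 a = -2 + 8 a$)
$X{\left(-119 \right)} - \left(\left(-14 + 5\right)^{2} - J{\left(-39,5 \right)}\right) = \left(-2 + 8 \left(-119\right)\right) - \left(\left(-14 + 5\right)^{2} - \left(-8 + 5\right)\right) = \left(-2 - 952\right) - \left(\left(-9\right)^{2} - -3\right) = -954 - \left(81 + 3\right) = -954 - 84 = -1038$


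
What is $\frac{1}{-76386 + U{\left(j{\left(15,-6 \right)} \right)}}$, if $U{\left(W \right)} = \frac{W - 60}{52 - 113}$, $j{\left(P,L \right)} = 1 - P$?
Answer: $- \frac{61}{4659472} \approx -1.3092 \cdot 10^{-5}$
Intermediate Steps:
$U{\left(W \right)} = \frac{60}{61} - \frac{W}{61}$ ($U{\left(W \right)} = \frac{-60 + W}{-61} = \left(-60 + W\right) \left(- \frac{1}{61}\right) = \frac{60}{61} - \frac{W}{61}$)
$\frac{1}{-76386 + U{\left(j{\left(15,-6 \right)} \right)}} = \frac{1}{-76386 + \left(\frac{60}{61} - \frac{1 - 15}{61}\right)} = \frac{1}{-76386 + \left(\frac{60}{61} - - \frac{14}{61}\right)} = \frac{1}{-76386 + \left(\frac{60}{61} + \frac{14}{61}\right)} = \frac{1}{-76386 + \frac{74}{61}} = \frac{1}{- \frac{4659472}{61}} = - \frac{61}{4659472}$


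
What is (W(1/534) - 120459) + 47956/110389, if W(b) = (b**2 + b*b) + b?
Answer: -947951247324829/7869521421 ≈ -1.2046e+5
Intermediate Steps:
W(b) = b + 2*b**2 (W(b) = (b**2 + b**2) + b = 2*b**2 + b = b + 2*b**2)
(W(1/534) - 120459) + 47956/110389 = ((1 + 2/534)/534 - 120459) + 47956/110389 = ((1 + 2*(1/534))/534 - 120459) + 47956*(1/110389) = ((1 + 1/267)/534 - 120459) + 47956/110389 = ((1/534)*(268/267) - 120459) + 47956/110389 = (134/71289 - 120459) + 47956/110389 = -8587401517/71289 + 47956/110389 = -947951247324829/7869521421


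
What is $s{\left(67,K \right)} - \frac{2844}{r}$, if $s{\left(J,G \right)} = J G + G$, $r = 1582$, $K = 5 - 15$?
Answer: $- \frac{539302}{791} \approx -681.8$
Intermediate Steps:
$K = -10$ ($K = 5 - 15 = -10$)
$s{\left(J,G \right)} = G + G J$ ($s{\left(J,G \right)} = G J + G = G + G J$)
$s{\left(67,K \right)} - \frac{2844}{r} = - 10 \left(1 + 67\right) - \frac{2844}{1582} = \left(-10\right) 68 - \frac{1422}{791} = -680 - \frac{1422}{791} = - \frac{539302}{791}$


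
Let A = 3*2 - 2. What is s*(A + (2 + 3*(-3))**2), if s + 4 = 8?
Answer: 212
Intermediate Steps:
s = 4 (s = -4 + 8 = 4)
A = 4 (A = 6 - 2 = 4)
s*(A + (2 + 3*(-3))**2) = 4*(4 + (2 + 3*(-3))**2) = 4*(4 + (2 - 9)**2) = 4*(4 + (-7)**2) = 4*(4 + 49) = 4*53 = 212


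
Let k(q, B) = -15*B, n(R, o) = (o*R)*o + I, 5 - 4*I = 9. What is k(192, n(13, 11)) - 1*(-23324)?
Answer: -256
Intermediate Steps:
I = -1 (I = 5/4 - 1/4*9 = 5/4 - 9/4 = -1)
n(R, o) = -1 + R*o**2 (n(R, o) = (o*R)*o - 1 = (R*o)*o - 1 = R*o**2 - 1 = -1 + R*o**2)
k(192, n(13, 11)) - 1*(-23324) = -15*(-1 + 13*11**2) - 1*(-23324) = -15*(-1 + 13*121) + 23324 = -15*(-1 + 1573) + 23324 = -15*1572 + 23324 = -23580 + 23324 = -256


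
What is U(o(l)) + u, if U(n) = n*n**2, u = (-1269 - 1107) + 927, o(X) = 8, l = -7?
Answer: -937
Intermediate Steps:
u = -1449 (u = -2376 + 927 = -1449)
U(n) = n**3
U(o(l)) + u = 8**3 - 1449 = 512 - 1449 = -937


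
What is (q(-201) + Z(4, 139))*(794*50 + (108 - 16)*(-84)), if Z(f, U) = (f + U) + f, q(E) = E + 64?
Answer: 319720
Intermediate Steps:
q(E) = 64 + E
Z(f, U) = U + 2*f (Z(f, U) = (U + f) + f = U + 2*f)
(q(-201) + Z(4, 139))*(794*50 + (108 - 16)*(-84)) = ((64 - 201) + (139 + 2*4))*(794*50 + (108 - 16)*(-84)) = (-137 + (139 + 8))*(39700 + 92*(-84)) = (-137 + 147)*(39700 - 7728) = 10*31972 = 319720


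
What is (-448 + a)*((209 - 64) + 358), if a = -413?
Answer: -433083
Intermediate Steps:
(-448 + a)*((209 - 64) + 358) = (-448 - 413)*((209 - 64) + 358) = -861*(145 + 358) = -861*503 = -433083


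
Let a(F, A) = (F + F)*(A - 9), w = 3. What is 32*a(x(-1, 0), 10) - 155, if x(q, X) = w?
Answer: 37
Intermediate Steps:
x(q, X) = 3
a(F, A) = 2*F*(-9 + A) (a(F, A) = (2*F)*(-9 + A) = 2*F*(-9 + A))
32*a(x(-1, 0), 10) - 155 = 32*(2*3*(-9 + 10)) - 155 = 32*(2*3*1) - 155 = 32*6 - 155 = 192 - 155 = 37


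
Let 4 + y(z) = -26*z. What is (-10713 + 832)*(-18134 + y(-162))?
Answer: 137602806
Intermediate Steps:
y(z) = -4 - 26*z
(-10713 + 832)*(-18134 + y(-162)) = (-10713 + 832)*(-18134 + (-4 - 26*(-162))) = -9881*(-18134 + (-4 + 4212)) = -9881*(-18134 + 4208) = -9881*(-13926) = 137602806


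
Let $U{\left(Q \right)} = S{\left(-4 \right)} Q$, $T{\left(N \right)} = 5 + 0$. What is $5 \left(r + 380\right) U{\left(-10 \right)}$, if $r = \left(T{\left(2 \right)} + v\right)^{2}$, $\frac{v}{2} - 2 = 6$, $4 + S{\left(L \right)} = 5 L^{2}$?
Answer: $-3119800$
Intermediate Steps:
$S{\left(L \right)} = -4 + 5 L^{2}$
$v = 16$ ($v = 4 + 2 \cdot 6 = 4 + 12 = 16$)
$T{\left(N \right)} = 5$
$r = 441$ ($r = \left(5 + 16\right)^{2} = 21^{2} = 441$)
$U{\left(Q \right)} = 76 Q$ ($U{\left(Q \right)} = \left(-4 + 5 \left(-4\right)^{2}\right) Q = \left(-4 + 5 \cdot 16\right) Q = \left(-4 + 80\right) Q = 76 Q$)
$5 \left(r + 380\right) U{\left(-10 \right)} = 5 \left(441 + 380\right) 76 \left(-10\right) = 5 \cdot 821 \left(-760\right) = 5 \left(-623960\right) = -3119800$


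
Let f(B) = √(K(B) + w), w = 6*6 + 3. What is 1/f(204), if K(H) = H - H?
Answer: √39/39 ≈ 0.16013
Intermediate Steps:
K(H) = 0
w = 39 (w = 36 + 3 = 39)
f(B) = √39 (f(B) = √(0 + 39) = √39)
1/f(204) = 1/(√39) = √39/39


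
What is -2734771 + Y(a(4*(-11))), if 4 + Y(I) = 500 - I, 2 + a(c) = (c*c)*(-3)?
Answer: -2728465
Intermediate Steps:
a(c) = -2 - 3*c**2 (a(c) = -2 + (c*c)*(-3) = -2 + c**2*(-3) = -2 - 3*c**2)
Y(I) = 496 - I (Y(I) = -4 + (500 - I) = 496 - I)
-2734771 + Y(a(4*(-11))) = -2734771 + (496 - (-2 - 3*(4*(-11))**2)) = -2734771 + (496 - (-2 - 3*(-44)**2)) = -2734771 + (496 - (-2 - 3*1936)) = -2734771 + (496 - (-2 - 5808)) = -2734771 + (496 - 1*(-5810)) = -2734771 + (496 + 5810) = -2734771 + 6306 = -2728465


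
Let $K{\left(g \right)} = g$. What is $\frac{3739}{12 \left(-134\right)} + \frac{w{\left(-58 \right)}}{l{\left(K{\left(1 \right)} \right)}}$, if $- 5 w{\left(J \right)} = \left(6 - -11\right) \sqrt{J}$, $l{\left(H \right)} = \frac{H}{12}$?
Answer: $- \frac{3739}{1608} - \frac{204 i \sqrt{58}}{5} \approx -2.3252 - 310.72 i$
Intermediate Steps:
$l{\left(H \right)} = \frac{H}{12}$ ($l{\left(H \right)} = H \frac{1}{12} = \frac{H}{12}$)
$w{\left(J \right)} = - \frac{17 \sqrt{J}}{5}$ ($w{\left(J \right)} = - \frac{\left(6 - -11\right) \sqrt{J}}{5} = - \frac{\left(6 + 11\right) \sqrt{J}}{5} = - \frac{17 \sqrt{J}}{5}$)
$\frac{3739}{12 \left(-134\right)} + \frac{w{\left(-58 \right)}}{l{\left(K{\left(1 \right)} \right)}} = \frac{3739}{12 \left(-134\right)} + \frac{\left(- \frac{17}{5}\right) \sqrt{-58}}{\frac{1}{12} \cdot 1} = \frac{3739}{-1608} + - \frac{17 i \sqrt{58}}{5} \frac{1}{\frac{1}{12}} = 3739 \left(- \frac{1}{1608}\right) + - \frac{17 i \sqrt{58}}{5} \cdot 12 = - \frac{3739}{1608} - \frac{204 i \sqrt{58}}{5}$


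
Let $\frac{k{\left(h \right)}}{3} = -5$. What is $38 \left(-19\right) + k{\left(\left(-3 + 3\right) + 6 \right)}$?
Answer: $-737$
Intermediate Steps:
$k{\left(h \right)} = -15$ ($k{\left(h \right)} = 3 \left(-5\right) = -15$)
$38 \left(-19\right) + k{\left(\left(-3 + 3\right) + 6 \right)} = 38 \left(-19\right) - 15 = -722 - 15 = -737$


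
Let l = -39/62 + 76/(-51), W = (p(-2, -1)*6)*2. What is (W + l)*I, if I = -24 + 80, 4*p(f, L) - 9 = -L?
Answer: 2468452/1581 ≈ 1561.3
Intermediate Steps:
p(f, L) = 9/4 - L/4 (p(f, L) = 9/4 + (-L)/4 = 9/4 - L/4)
W = 30 (W = ((9/4 - ¼*(-1))*6)*2 = ((9/4 + ¼)*6)*2 = ((5/2)*6)*2 = 15*2 = 30)
l = -6701/3162 (l = -39*1/62 + 76*(-1/51) = -39/62 - 76/51 = -6701/3162 ≈ -2.1192)
I = 56
(W + l)*I = (30 - 6701/3162)*56 = (88159/3162)*56 = 2468452/1581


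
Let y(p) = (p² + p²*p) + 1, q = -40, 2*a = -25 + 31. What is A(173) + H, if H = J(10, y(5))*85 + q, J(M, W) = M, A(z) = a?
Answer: 813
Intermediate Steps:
a = 3 (a = (-25 + 31)/2 = (½)*6 = 3)
A(z) = 3
y(p) = 1 + p² + p³ (y(p) = (p² + p³) + 1 = 1 + p² + p³)
H = 810 (H = 10*85 - 40 = 850 - 40 = 810)
A(173) + H = 3 + 810 = 813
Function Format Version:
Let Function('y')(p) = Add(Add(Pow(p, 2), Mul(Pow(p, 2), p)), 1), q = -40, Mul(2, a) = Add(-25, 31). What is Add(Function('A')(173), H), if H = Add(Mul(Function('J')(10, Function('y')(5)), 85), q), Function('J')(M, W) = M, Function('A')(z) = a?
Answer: 813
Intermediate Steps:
a = 3 (a = Mul(Rational(1, 2), Add(-25, 31)) = Mul(Rational(1, 2), 6) = 3)
Function('A')(z) = 3
Function('y')(p) = Add(1, Pow(p, 2), Pow(p, 3)) (Function('y')(p) = Add(Add(Pow(p, 2), Pow(p, 3)), 1) = Add(1, Pow(p, 2), Pow(p, 3)))
H = 810 (H = Add(Mul(10, 85), -40) = Add(850, -40) = 810)
Add(Function('A')(173), H) = Add(3, 810) = 813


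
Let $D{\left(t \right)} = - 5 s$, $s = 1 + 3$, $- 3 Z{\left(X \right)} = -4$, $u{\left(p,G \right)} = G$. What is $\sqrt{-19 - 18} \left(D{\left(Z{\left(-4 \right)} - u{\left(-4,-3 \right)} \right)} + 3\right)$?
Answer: $- 17 i \sqrt{37} \approx - 103.41 i$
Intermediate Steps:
$Z{\left(X \right)} = \frac{4}{3}$ ($Z{\left(X \right)} = \left(- \frac{1}{3}\right) \left(-4\right) = \frac{4}{3}$)
$s = 4$
$D{\left(t \right)} = -20$ ($D{\left(t \right)} = \left(-5\right) 4 = -20$)
$\sqrt{-19 - 18} \left(D{\left(Z{\left(-4 \right)} - u{\left(-4,-3 \right)} \right)} + 3\right) = \sqrt{-19 - 18} \left(-20 + 3\right) = \sqrt{-37} \left(-17\right) = i \sqrt{37} \left(-17\right) = - 17 i \sqrt{37}$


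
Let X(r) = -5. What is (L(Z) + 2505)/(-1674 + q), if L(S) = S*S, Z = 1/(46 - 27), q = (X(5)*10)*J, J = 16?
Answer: -452153/446557 ≈ -1.0125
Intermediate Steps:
q = -800 (q = -5*10*16 = -50*16 = -800)
Z = 1/19 ≈ 0.052632
L(S) = S²
(L(Z) + 2505)/(-1674 + q) = ((1/19)² + 2505)/(-1674 - 800) = (1/361 + 2505)/(-2474) = (904306/361)*(-1/2474) = -452153/446557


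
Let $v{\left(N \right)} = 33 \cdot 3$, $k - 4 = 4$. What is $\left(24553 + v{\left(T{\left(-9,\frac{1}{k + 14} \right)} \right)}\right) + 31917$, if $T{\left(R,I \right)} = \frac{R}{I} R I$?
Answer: $56569$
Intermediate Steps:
$k = 8$ ($k = 4 + 4 = 8$)
$T{\left(R,I \right)} = R^{2}$ ($T{\left(R,I \right)} = \frac{R^{2}}{I} I = R^{2}$)
$v{\left(N \right)} = 99$
$\left(24553 + v{\left(T{\left(-9,\frac{1}{k + 14} \right)} \right)}\right) + 31917 = \left(24553 + 99\right) + 31917 = 24652 + 31917 = 56569$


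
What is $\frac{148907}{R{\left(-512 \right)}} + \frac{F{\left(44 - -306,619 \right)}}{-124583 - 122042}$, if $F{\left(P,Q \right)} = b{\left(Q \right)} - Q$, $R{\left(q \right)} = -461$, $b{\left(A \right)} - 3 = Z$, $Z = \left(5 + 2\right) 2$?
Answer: $- \frac{36723911353}{113694125} \approx -323.01$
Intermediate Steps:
$Z = 14$ ($Z = 7 \cdot 2 = 14$)
$b{\left(A \right)} = 17$ ($b{\left(A \right)} = 3 + 14 = 17$)
$F{\left(P,Q \right)} = 17 - Q$
$\frac{148907}{R{\left(-512 \right)}} + \frac{F{\left(44 - -306,619 \right)}}{-124583 - 122042} = \frac{148907}{-461} + \frac{17 - 619}{-124583 - 122042} = 148907 \left(- \frac{1}{461}\right) + \frac{17 - 619}{-124583 - 122042} = - \frac{148907}{461} - \frac{602}{-246625} = - \frac{148907}{461} - - \frac{602}{246625} = - \frac{148907}{461} + \frac{602}{246625} = - \frac{36723911353}{113694125}$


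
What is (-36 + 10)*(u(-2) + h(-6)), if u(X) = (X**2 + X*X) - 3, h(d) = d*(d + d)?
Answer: -2002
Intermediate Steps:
h(d) = 2*d**2 (h(d) = d*(2*d) = 2*d**2)
u(X) = -3 + 2*X**2 (u(X) = (X**2 + X**2) - 3 = 2*X**2 - 3 = -3 + 2*X**2)
(-36 + 10)*(u(-2) + h(-6)) = (-36 + 10)*((-3 + 2*(-2)**2) + 2*(-6)**2) = -26*((-3 + 2*4) + 2*36) = -26*((-3 + 8) + 72) = -26*(5 + 72) = -26*77 = -2002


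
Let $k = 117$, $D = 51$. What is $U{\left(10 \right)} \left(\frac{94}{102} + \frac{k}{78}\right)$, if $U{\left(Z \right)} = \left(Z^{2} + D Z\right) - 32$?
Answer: $\frac{4199}{3} \approx 1399.7$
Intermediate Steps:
$U{\left(Z \right)} = -32 + Z^{2} + 51 Z$ ($U{\left(Z \right)} = \left(Z^{2} + 51 Z\right) - 32 = -32 + Z^{2} + 51 Z$)
$U{\left(10 \right)} \left(\frac{94}{102} + \frac{k}{78}\right) = \left(-32 + 10^{2} + 51 \cdot 10\right) \left(\frac{94}{102} + \frac{117}{78}\right) = \left(-32 + 100 + 510\right) \left(94 \cdot \frac{1}{102} + 117 \cdot \frac{1}{78}\right) = 578 \left(\frac{47}{51} + \frac{3}{2}\right) = 578 \cdot \frac{247}{102} = \frac{4199}{3}$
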